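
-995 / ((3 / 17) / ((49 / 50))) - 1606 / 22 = -167957/30 = -5598.57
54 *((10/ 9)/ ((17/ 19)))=1140/17 = 67.06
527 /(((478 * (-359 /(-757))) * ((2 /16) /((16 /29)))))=25532096/2488229 = 10.26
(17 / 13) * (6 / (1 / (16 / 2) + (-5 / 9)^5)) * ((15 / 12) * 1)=60229980/442637 = 136.07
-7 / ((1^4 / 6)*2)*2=-42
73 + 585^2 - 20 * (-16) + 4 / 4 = 342619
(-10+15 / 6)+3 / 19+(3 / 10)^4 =-1393461/190000 = -7.33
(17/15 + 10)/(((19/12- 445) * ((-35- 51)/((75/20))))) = 501/457606 = 0.00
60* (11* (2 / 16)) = 165/2 = 82.50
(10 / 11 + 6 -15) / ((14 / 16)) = -712/77 = -9.25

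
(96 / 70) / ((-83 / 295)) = -2832/581 = -4.87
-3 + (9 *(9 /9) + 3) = 9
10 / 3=3.33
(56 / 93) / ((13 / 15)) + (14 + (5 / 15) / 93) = 53311/3627 = 14.70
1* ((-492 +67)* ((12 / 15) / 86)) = -170/43 = -3.95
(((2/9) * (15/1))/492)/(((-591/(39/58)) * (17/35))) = -2275/143350596 = 0.00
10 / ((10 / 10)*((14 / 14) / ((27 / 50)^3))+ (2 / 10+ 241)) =492075/12181349 = 0.04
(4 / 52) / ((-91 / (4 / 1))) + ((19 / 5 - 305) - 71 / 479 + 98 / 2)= -714984022/2833285 = -252.35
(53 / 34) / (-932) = -53/31688 = 0.00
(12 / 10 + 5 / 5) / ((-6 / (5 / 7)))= -0.26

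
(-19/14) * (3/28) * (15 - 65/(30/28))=2603/392 = 6.64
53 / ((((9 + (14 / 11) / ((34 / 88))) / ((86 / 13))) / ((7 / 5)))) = 542402/13585 = 39.93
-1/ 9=-0.11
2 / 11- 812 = -8930/11 = -811.82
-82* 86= -7052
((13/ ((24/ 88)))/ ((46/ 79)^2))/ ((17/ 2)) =892463/53958 = 16.54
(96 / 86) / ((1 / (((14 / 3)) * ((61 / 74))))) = 6832/1591 = 4.29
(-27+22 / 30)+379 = 5291/15 = 352.73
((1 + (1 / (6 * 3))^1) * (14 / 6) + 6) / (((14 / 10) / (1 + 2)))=2285/126 = 18.13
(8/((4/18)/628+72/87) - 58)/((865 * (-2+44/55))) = 1639921/35215707 = 0.05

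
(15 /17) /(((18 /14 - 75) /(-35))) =1225/2924 = 0.42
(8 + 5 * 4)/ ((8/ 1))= 7/2 = 3.50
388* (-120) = -46560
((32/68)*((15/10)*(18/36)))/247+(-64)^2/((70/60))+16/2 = 103429810/29393 = 3518.86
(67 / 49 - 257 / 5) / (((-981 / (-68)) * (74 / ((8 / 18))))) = -61744/2964255 = -0.02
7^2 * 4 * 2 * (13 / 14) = 364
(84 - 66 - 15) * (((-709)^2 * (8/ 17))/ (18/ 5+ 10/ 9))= 135723870/901 = 150636.93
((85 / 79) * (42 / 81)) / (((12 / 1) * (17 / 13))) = 455/12798 = 0.04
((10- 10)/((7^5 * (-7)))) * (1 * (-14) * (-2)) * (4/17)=0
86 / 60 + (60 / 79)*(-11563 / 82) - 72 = -17263663/97170 = -177.66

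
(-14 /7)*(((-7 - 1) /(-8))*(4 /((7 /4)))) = -32/7 = -4.57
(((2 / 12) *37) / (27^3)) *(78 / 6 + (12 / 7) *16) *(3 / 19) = 10471/5235678 = 0.00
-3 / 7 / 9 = -1/21 = -0.05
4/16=1/4 = 0.25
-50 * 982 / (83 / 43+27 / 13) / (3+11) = -1372345/1568 = -875.22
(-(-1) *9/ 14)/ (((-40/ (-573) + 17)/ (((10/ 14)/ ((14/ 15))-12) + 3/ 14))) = -1392390/3354883 = -0.42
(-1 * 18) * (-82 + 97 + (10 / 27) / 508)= -102875/381 = -270.01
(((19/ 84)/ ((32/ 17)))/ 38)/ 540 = 17/2903040 = 0.00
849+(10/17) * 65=15083/17 = 887.24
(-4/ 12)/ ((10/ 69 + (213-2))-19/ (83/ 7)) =-1909/1200050 = 0.00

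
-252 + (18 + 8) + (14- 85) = -297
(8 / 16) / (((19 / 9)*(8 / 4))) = 9/76 = 0.12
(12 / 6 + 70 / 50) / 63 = 17/315 = 0.05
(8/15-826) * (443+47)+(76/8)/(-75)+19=-60668969/150 = -404459.79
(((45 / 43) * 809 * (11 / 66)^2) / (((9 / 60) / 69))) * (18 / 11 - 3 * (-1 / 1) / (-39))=103734025/6149 = 16870.06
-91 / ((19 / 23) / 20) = -41860/19 = -2203.16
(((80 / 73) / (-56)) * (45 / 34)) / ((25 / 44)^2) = -17424/217175 = -0.08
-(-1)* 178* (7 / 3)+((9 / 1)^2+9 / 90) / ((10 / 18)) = 84197/150 = 561.31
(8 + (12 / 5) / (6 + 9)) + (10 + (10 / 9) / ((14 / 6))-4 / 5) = 9364/525 = 17.84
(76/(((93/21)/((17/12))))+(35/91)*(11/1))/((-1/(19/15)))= -655652/18135 = -36.15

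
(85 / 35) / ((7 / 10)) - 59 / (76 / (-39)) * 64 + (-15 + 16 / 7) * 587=-5141105/931 = -5522.13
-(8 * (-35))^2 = -78400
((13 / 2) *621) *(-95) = -766935/2 = -383467.50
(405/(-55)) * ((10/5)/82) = -81/451 = -0.18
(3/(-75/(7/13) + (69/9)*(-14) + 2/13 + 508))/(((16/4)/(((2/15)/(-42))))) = -13/1427980 = 0.00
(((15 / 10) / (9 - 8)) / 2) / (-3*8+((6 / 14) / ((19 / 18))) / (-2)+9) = -133/2696 = -0.05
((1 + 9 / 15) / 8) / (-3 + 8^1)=1/25 = 0.04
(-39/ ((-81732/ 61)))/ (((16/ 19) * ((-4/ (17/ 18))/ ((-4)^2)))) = -256139/1961568 = -0.13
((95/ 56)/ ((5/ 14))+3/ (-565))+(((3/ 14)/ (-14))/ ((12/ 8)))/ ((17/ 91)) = 4.69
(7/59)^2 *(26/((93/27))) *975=11179350/107911 = 103.60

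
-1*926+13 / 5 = -923.40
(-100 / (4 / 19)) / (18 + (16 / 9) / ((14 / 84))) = -1425/86 = -16.57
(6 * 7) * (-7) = -294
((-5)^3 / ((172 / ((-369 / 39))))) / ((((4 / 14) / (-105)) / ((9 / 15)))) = -6780375/4472 = -1516.18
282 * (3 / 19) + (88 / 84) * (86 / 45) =835418/17955 = 46.53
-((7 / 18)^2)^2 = -2401/104976 = -0.02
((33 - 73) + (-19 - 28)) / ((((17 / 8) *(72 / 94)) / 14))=-38164/51 = -748.31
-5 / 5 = -1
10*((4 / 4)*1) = 10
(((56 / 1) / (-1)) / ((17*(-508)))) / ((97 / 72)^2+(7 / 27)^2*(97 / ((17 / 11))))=653184/607782503 = 0.00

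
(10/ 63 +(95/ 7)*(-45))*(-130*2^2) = 2857400/9 = 317488.89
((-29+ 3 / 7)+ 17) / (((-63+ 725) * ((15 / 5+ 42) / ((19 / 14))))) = -171/324380 = 0.00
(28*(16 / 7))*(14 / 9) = 896/9 = 99.56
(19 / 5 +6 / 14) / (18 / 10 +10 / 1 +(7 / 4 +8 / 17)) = 10064/33369 = 0.30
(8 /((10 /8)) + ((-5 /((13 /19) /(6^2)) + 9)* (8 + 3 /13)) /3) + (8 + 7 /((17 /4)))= -9783079/14365 = -681.04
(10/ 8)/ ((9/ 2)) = 5/18 = 0.28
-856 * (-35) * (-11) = -329560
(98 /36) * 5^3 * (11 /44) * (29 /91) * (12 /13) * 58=735875/507 = 1451.43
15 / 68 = 0.22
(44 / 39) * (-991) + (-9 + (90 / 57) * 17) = -815255/741 = -1100.21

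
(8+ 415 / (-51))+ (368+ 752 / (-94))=18353/51 = 359.86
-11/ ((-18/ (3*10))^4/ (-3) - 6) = 6875/3777 = 1.82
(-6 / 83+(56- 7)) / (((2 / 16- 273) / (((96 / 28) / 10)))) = -389856/6341615 = -0.06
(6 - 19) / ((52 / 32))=-8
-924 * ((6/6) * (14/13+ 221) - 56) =-153455.08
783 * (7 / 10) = 5481/10 = 548.10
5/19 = 0.26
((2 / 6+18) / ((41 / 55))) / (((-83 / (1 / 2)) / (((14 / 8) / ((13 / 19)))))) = -402325/1061736 = -0.38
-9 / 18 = -1/2 = -0.50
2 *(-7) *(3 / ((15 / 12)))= -168/5 = -33.60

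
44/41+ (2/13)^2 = 7600/6929 = 1.10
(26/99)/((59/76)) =1976/5841 = 0.34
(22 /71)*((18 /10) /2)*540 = 10692/71 = 150.59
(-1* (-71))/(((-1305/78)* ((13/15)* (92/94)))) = -3337/667 = -5.00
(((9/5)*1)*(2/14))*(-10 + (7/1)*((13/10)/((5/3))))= -2043/1750 = -1.17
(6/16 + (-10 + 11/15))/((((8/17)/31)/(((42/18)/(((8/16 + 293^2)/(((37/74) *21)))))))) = -2504831/14984640 = -0.17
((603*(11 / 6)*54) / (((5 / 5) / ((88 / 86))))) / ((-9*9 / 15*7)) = -486420/301 = -1616.01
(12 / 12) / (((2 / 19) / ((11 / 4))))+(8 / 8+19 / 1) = 369/8 = 46.12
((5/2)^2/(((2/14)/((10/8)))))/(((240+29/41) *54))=35875/8526816 = 0.00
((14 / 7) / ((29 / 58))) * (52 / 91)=16/7 = 2.29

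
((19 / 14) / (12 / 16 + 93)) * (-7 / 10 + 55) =3439/4375 = 0.79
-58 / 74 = -29/37 = -0.78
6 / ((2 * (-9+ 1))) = -3/8 = -0.38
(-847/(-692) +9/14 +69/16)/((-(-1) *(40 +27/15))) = 598655/4049584 = 0.15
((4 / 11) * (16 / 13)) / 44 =16/1573 = 0.01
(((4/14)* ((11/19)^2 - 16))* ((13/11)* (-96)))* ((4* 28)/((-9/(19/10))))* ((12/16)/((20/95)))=-470496/11 = -42772.36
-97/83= -1.17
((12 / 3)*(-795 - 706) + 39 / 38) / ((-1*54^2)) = 228113/110808 = 2.06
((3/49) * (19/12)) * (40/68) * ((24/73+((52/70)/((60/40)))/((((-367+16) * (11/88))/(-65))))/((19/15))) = 549700/11492901 = 0.05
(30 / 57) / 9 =0.06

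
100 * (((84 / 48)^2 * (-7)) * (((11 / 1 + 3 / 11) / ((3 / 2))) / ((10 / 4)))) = -212660/33 = -6444.24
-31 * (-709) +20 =21999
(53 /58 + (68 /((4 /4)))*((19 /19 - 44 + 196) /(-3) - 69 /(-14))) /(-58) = 1271569/23548 = 54.00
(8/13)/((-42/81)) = -108/91 = -1.19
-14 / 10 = -7/5 = -1.40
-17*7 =-119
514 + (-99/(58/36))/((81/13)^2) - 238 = 274.42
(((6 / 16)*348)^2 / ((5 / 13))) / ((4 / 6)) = 2656719/40 = 66417.98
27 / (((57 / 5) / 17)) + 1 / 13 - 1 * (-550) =145814/247 = 590.34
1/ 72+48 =3457/72 = 48.01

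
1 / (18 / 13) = 13/18 = 0.72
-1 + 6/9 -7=-22/3 = -7.33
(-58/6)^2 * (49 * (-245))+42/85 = -858177047/765 = -1121800.06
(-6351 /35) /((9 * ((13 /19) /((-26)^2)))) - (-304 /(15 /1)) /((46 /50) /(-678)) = -84176308/2415 = -34855.61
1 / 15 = 0.07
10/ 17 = 0.59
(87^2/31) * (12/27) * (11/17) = 37004/527 = 70.22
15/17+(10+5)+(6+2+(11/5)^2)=12207/425 = 28.72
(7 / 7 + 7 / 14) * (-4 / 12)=-0.50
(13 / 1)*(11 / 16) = 8.94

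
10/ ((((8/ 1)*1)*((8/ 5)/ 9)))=225/32 = 7.03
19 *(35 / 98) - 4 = 39/14 = 2.79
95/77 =1.23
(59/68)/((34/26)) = 767/1156 = 0.66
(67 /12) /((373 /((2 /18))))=67/40284 = 0.00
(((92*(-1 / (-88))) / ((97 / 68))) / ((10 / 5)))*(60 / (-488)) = -5865/130174 = -0.05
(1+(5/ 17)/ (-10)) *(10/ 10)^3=33/34 = 0.97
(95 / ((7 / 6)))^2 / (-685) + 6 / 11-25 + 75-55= -1043717/73843 = -14.13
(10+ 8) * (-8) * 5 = -720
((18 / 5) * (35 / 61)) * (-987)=-124362/61 = -2038.72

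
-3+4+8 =9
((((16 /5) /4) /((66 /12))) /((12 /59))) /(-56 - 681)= -118/121605 = 0.00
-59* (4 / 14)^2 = -236/49 = -4.82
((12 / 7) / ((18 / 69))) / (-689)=-46/4823 = -0.01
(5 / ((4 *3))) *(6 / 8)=5/16 = 0.31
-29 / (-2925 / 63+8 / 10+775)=-1015/25528 = -0.04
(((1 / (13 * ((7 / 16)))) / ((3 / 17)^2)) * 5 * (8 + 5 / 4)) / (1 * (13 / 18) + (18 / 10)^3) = 53465000/1341977 = 39.84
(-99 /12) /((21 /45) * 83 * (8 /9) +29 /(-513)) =-28215/117556 = -0.24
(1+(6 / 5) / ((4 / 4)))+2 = 21/5 = 4.20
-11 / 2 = -5.50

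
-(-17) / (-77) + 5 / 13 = 164/1001 = 0.16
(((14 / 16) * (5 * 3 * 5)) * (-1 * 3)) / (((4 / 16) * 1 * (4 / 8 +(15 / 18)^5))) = -6123600/7013 = -873.18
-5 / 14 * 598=-1495/7 = -213.57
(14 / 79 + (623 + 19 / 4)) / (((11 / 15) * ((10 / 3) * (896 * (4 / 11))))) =1785825/2265088 = 0.79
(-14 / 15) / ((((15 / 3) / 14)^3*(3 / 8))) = -307328/5625 = -54.64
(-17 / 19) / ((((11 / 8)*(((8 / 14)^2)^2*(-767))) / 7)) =285719/5129696 = 0.06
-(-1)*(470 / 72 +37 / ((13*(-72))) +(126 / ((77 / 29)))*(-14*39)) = -266704429/10296 = -25903.69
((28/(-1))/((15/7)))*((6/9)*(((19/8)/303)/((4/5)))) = -931/10908 = -0.09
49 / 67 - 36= -2363/67 = -35.27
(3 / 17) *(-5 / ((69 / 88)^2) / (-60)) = 1936/80937 = 0.02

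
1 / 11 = 0.09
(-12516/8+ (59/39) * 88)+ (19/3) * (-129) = -175373/78 = -2248.37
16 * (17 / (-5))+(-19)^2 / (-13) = -82.17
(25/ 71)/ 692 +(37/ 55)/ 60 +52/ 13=40652674/10133475 = 4.01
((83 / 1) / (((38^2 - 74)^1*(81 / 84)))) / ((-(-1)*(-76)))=-581/702810 = 0.00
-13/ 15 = -0.87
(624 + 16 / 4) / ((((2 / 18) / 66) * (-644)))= -93258/161 = -579.24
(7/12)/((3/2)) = 7/18 = 0.39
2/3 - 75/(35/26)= -1156/21 = -55.05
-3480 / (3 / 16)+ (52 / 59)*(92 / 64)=-4379861/236 = -18558.73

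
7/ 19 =0.37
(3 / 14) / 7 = 3/98 = 0.03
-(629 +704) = -1333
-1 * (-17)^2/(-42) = 6.88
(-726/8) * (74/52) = -13431/104 = -129.14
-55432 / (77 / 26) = -1441232/77 = -18717.30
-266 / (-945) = 38/135 = 0.28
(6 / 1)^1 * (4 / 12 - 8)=-46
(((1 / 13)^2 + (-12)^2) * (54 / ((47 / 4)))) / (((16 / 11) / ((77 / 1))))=556562853/15886 = 35034.80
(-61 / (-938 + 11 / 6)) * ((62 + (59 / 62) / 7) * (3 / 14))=14804883/17064446 = 0.87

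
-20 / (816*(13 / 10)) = -25/1326 = -0.02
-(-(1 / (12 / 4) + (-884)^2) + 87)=2344108/3 = 781369.33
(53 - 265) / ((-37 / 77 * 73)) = 16324/2701 = 6.04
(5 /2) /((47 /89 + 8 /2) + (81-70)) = 445/2764 = 0.16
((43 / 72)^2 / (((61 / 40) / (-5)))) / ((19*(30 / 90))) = -46225/250344 = -0.18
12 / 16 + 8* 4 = 131/4 = 32.75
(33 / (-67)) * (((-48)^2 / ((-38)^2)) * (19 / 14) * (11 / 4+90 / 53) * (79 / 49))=-177004872/23141867 = -7.65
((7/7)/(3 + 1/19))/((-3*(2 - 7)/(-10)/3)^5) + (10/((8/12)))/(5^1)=-217/29 = -7.48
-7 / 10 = -0.70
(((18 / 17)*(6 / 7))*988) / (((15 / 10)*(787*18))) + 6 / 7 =84226/93653 = 0.90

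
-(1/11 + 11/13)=-134/143 = -0.94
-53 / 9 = -5.89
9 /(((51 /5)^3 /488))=61000/14739 = 4.14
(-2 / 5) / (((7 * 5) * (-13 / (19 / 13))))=38/29575 = 0.00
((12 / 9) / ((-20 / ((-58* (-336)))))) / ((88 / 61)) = -49532/55 = -900.58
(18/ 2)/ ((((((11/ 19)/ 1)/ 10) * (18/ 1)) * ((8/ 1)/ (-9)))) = -855/88 = -9.72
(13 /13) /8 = 0.12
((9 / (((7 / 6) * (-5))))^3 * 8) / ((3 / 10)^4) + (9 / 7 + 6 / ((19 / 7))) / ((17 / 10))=-401635830/110789 = -3625.23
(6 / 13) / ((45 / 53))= 106/195 = 0.54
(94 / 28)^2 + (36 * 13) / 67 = 239731/13132 = 18.26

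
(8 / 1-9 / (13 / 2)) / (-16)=-43/104 = -0.41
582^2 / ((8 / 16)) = 677448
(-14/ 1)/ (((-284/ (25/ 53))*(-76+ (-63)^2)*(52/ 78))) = 525/58597436 = 0.00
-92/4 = -23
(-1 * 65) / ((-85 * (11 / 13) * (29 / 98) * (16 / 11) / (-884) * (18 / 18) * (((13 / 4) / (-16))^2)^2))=-411041792/377 = -1090296.53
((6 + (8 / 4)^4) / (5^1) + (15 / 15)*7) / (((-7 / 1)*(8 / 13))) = -741/280 = -2.65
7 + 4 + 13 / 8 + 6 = 149/8 = 18.62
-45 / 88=-0.51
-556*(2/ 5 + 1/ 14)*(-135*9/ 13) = 2229282/91 = 24497.60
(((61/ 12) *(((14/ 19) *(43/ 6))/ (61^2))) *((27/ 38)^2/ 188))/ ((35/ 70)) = 24381/629272096 = 0.00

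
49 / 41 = 1.20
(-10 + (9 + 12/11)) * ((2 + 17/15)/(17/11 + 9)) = 47/1740 = 0.03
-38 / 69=-0.55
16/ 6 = 8/3 = 2.67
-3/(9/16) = -16/3 = -5.33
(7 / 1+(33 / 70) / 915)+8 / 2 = 11.00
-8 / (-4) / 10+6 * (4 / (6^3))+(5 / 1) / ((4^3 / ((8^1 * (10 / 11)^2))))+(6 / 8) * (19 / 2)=346417/43560 = 7.95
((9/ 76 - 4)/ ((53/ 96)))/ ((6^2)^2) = -295/54378 = -0.01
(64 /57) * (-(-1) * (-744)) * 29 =-460288/19 = -24225.68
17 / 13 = 1.31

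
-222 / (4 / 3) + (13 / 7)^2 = -15979/98 = -163.05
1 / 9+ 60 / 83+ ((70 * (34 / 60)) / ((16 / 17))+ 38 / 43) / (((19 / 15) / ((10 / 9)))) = 20928767/542488 = 38.58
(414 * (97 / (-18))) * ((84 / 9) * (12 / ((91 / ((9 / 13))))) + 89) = -33877735/169 = -200459.97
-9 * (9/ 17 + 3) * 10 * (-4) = 21600/17 = 1270.59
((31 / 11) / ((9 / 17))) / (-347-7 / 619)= -326213/21265200 = -0.02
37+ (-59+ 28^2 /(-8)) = -120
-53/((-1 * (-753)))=-0.07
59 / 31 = 1.90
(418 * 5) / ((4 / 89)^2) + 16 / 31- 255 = 256537683/248 = 1034426.14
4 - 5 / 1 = -1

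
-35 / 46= -0.76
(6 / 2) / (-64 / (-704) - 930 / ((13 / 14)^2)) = -5577/2004911 = 0.00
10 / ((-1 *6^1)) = -1.67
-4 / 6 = -2/3 = -0.67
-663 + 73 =-590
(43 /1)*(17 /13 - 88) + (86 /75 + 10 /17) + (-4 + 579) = -52228394/16575 = -3151.03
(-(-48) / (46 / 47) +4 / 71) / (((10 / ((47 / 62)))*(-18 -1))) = -9917/50623 = -0.20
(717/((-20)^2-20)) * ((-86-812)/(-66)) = 107311/4180 = 25.67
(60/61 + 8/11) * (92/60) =26404/10065 = 2.62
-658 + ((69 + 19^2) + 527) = 299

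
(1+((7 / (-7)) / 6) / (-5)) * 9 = 93/10 = 9.30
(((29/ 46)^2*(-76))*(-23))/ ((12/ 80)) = 4631.59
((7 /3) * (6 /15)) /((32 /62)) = 217/120 = 1.81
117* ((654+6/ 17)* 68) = 5206032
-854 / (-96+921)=-854/825 = -1.04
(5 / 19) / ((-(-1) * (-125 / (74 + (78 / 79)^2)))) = -0.16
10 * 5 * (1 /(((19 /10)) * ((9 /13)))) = 6500/171 = 38.01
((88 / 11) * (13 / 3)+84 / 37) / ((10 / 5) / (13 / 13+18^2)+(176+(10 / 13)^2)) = 8661250/41409993 = 0.21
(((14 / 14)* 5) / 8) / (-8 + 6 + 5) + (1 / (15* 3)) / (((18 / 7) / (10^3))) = 5735/648 = 8.85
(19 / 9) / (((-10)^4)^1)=19/90000 = 0.00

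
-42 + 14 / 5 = -196/5 = -39.20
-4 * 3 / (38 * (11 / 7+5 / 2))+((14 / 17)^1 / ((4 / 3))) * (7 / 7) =6629/12274 = 0.54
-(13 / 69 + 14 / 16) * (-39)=7631/184 = 41.47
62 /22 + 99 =1120/11 = 101.82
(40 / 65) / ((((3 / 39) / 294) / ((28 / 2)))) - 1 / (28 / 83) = 32925.04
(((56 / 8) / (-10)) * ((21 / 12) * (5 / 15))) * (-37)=1813/120 = 15.11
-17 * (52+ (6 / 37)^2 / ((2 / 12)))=-1213868/1369 = -886.68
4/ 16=1/4 = 0.25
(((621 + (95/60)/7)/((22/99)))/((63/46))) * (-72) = -7201254/49 = -146964.37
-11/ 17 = -0.65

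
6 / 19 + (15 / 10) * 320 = 9126/19 = 480.32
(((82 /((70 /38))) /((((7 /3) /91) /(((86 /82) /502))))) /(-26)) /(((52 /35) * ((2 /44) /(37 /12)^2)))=-12303203/626496 = -19.64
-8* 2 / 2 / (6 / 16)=-64/3 = -21.33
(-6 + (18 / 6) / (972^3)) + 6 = 1/306110016 = 0.00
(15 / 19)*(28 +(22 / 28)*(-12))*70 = 19500/19 = 1026.32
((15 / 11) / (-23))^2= 225/64009 = 0.00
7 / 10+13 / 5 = 3.30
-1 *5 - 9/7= -44/7 = -6.29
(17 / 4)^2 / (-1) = -289/16 = -18.06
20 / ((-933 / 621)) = -13.31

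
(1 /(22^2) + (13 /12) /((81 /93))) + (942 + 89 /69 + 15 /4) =855061673/901692 = 948.29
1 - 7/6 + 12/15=19/30 = 0.63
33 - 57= -24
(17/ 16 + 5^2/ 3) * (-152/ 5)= -8569/30 = -285.63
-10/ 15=-2/3 = -0.67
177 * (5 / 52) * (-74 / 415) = -6549/2158 = -3.03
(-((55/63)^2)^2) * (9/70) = -1830125/24504606 = -0.07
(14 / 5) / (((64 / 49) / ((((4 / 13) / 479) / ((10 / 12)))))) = 1029/622700 = 0.00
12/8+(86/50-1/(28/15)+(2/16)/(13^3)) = 2.68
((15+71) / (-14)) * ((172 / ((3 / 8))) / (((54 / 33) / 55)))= -17898320/189 = -94700.11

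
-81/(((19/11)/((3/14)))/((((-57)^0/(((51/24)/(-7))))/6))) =1782/323 = 5.52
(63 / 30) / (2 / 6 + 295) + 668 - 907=-2117477/8860 = -238.99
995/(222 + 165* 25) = 995/4347 = 0.23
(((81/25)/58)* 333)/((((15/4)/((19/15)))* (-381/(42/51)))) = -531468/39131875 = -0.01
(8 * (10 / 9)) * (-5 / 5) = -80/9 = -8.89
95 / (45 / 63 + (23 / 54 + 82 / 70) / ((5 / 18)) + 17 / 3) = 16625/2123 = 7.83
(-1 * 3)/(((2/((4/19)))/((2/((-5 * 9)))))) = 4/285 = 0.01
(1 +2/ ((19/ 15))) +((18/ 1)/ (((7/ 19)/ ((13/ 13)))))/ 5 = 8213/665 = 12.35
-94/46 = -47/23 = -2.04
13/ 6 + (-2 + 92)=553/6 = 92.17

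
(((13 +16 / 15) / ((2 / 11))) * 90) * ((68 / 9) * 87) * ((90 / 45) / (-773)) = -9154024/773 = -11842.20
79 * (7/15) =36.87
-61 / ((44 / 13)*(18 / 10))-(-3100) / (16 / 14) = 1070185/396 = 2702.49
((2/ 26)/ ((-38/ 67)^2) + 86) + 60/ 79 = 129017919/1482988 = 87.00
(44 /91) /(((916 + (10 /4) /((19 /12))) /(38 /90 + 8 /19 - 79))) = -1470128/35696115 = -0.04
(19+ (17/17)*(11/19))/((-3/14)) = -1736/19 = -91.37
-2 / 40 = -0.05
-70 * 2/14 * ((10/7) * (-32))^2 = -1024000/49 = -20897.96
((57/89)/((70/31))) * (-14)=-1767/445 = -3.97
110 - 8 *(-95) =870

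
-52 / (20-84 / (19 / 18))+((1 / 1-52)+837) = 222685/283 = 786.87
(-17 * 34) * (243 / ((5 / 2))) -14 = -280978/5 = -56195.60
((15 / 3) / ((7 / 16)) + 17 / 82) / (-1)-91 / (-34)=-43713/4879 = -8.96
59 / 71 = 0.83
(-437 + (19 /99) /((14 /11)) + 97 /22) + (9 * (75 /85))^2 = -73977884/200277 = -369.38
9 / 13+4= 61/13 = 4.69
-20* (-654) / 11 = 1189.09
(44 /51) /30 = 22/765 = 0.03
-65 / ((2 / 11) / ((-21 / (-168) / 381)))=-715/6096 = -0.12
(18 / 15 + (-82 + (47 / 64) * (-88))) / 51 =-1939/680 = -2.85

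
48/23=2.09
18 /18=1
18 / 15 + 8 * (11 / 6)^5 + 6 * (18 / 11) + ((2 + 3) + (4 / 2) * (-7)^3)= -26959423/53460 = -504.29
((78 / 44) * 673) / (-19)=-26247/418 = -62.79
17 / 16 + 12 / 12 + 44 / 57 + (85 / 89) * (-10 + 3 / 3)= -467615/81168 = -5.76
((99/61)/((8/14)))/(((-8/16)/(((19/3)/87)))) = -1463/3538 = -0.41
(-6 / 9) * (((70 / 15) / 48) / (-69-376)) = 7/48060 = 0.00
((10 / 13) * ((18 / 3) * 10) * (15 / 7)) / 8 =1125/91 = 12.36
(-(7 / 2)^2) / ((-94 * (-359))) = -49/134984 = 0.00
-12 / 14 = -6/7 = -0.86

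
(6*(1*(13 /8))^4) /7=85683/14336 = 5.98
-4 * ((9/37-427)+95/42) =1319330/777 = 1697.98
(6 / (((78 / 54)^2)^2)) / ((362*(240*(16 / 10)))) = 6561/661701248 = 0.00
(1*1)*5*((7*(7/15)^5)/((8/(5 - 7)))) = -117649/607500 = -0.19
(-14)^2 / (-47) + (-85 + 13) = -3580/47 = -76.17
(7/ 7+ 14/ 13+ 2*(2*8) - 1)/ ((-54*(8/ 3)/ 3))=-215/312 = -0.69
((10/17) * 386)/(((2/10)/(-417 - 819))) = -23854800/17 = -1403223.53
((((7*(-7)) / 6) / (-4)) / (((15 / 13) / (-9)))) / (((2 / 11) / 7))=-49049/80 = -613.11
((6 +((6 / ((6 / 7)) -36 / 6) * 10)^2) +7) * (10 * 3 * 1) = 3390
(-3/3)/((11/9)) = -9/11 = -0.82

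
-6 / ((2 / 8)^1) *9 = -216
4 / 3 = 1.33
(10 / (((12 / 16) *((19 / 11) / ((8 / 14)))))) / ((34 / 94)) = 82720/6783 = 12.20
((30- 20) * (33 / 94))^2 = 27225/2209 = 12.32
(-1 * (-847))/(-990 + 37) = -847/953 = -0.89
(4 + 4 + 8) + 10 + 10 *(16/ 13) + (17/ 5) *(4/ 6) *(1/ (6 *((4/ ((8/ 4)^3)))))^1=39.06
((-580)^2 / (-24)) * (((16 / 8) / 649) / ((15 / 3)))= -16820/1947 = -8.64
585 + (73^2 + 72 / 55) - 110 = 319292/55 = 5805.31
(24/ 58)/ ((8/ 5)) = 15/58 = 0.26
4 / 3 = 1.33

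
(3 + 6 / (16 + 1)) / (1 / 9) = 513/17 = 30.18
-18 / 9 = -2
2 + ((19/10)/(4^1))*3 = 137/40 = 3.42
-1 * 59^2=-3481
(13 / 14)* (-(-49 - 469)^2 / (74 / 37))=-124579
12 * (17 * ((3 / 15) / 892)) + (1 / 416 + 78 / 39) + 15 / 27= 10869299/4174560 = 2.60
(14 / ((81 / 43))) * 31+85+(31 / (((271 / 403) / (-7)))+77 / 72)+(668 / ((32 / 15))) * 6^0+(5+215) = 46263233/87804 = 526.89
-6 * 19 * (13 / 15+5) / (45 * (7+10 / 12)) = -6688/3525 = -1.90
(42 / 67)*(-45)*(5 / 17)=-9450/1139 = -8.30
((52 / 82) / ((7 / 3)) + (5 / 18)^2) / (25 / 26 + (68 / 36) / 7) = 421811/1488546 = 0.28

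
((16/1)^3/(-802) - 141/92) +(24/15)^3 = -11730921/4611500 = -2.54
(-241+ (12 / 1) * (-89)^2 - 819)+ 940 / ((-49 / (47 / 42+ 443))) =87950858/1029 = 85472.17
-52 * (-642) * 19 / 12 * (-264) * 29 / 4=-101170212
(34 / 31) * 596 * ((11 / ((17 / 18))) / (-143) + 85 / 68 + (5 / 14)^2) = 16730316/19747 = 847.23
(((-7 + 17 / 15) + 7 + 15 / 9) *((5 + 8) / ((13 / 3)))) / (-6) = -7/5 = -1.40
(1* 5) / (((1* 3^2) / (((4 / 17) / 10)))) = 2/153 = 0.01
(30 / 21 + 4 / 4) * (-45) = -765/7 = -109.29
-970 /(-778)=485/389 = 1.25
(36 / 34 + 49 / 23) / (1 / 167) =208249/391 = 532.61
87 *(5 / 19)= 435/19 = 22.89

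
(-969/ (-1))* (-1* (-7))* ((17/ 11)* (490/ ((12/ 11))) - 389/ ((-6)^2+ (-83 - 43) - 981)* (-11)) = 28088593/6 = 4681432.17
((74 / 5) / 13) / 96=37/3120 = 0.01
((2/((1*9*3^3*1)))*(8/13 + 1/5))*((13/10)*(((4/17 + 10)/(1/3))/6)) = 1537/34425 = 0.04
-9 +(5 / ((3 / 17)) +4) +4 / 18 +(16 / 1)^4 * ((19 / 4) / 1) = 2801876/9 = 311319.56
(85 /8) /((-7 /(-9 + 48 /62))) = 21675/1736 = 12.49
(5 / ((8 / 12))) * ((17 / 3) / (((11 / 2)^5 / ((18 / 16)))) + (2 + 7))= 21744945/322102 = 67.51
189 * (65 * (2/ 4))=12285/2 = 6142.50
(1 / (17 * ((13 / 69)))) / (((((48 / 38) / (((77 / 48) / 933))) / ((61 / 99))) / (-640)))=-932995/5567211 = -0.17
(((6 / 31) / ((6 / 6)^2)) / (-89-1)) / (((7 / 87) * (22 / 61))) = -1769/23870 = -0.07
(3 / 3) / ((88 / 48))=6/11 = 0.55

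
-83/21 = -3.95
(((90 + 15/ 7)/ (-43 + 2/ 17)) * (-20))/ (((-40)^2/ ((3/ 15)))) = 731/136080 = 0.01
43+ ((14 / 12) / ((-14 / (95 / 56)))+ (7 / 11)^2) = 3517849/81312 = 43.26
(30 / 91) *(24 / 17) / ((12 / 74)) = 4440/1547 = 2.87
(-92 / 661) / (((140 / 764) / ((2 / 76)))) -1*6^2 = -15833126/439565 = -36.02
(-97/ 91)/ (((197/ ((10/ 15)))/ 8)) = -0.03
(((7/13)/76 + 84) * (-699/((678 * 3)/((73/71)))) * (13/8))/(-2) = 19883521/824448 = 24.12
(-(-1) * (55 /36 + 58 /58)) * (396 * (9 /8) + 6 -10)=80353/72 = 1116.01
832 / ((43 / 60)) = 49920/43 = 1160.93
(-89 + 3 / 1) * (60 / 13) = -5160/13 = -396.92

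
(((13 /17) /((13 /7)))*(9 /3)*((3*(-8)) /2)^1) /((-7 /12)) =432/17 = 25.41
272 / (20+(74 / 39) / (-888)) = 127296/9359 = 13.60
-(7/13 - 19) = 240/13 = 18.46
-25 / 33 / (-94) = 0.01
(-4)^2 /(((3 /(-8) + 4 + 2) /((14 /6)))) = 896/135 = 6.64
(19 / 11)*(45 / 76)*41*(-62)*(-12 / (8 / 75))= 292474.43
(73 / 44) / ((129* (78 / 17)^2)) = 21097/34532784 = 0.00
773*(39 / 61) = 30147/61 = 494.21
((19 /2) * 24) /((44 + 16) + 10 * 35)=114/205 = 0.56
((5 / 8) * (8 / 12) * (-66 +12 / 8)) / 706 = -0.04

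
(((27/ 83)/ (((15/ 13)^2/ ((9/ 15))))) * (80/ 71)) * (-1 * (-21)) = 511056/147325 = 3.47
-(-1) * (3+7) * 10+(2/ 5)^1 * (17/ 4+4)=1033/10 = 103.30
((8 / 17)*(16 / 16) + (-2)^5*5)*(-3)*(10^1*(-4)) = -325440/17 = -19143.53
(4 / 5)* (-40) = -32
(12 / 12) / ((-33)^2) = 1/1089 = 0.00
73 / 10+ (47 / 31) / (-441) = 997513/136710 = 7.30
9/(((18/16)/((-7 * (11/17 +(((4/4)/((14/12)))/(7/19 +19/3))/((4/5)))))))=-146726/3247 = -45.19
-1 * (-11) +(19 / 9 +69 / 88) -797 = -620219/792 = -783.10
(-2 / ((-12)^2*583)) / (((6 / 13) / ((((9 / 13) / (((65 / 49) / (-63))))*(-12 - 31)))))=-44247/606320 = -0.07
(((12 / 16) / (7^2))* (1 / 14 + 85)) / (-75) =-1191/68600 = -0.02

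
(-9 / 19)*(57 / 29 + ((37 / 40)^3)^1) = -46052433/35264000 = -1.31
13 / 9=1.44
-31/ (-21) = 31/21 = 1.48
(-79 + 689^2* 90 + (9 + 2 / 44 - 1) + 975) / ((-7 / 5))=-671405335/22 = -30518424.32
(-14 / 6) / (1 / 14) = -98/3 = -32.67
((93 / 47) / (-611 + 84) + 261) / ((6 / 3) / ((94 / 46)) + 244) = 1.07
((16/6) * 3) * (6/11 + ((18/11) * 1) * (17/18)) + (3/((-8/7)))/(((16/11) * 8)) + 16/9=1853099/101376 = 18.28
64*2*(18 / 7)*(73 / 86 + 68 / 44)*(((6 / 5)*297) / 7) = 84540672/2107 = 40123.72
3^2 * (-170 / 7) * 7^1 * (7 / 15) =-714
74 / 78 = 0.95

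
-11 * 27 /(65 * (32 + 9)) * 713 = -211761/2665 = -79.46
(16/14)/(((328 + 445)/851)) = 6808/5411 = 1.26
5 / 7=0.71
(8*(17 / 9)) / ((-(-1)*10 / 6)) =136/15 = 9.07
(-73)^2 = 5329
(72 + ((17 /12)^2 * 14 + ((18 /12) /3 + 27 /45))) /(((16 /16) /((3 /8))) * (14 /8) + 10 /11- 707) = -400741/2777640 = -0.14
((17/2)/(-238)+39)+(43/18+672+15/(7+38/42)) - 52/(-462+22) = 822946129/1150380 = 715.37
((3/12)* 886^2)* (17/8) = 3336233/8 = 417029.12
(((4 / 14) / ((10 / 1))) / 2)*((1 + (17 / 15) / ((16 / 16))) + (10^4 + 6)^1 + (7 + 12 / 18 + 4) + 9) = 25072/175 = 143.27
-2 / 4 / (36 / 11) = -11/72 = -0.15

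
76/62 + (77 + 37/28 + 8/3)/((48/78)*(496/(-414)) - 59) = -18129829/139533604 = -0.13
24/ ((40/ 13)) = 39/5 = 7.80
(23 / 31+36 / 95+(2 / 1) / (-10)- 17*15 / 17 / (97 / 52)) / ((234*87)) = -113002/323087115 = 0.00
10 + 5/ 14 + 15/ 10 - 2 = 69/7 = 9.86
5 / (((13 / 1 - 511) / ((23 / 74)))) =-115/36852 = 0.00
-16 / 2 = -8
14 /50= 7/25 = 0.28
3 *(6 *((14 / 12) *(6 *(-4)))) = -504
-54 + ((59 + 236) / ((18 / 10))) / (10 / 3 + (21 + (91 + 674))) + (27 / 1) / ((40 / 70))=-46477/7104 = -6.54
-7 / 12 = -0.58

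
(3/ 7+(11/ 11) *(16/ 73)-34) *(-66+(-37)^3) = 1691592.79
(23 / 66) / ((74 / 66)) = 23/74 = 0.31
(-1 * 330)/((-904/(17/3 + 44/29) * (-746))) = -34375/9778568 = 0.00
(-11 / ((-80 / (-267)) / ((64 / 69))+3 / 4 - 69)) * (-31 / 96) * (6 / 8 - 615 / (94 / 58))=720272817/36369728 = 19.80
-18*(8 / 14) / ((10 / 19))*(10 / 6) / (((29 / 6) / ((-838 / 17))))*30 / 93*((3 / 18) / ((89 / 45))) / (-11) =-85978800/104734399 = -0.82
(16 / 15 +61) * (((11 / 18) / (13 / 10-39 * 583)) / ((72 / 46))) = -235543/220991004 = 0.00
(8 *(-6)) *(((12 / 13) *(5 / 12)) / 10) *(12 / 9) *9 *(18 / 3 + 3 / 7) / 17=-12960/1547 = -8.38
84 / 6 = 14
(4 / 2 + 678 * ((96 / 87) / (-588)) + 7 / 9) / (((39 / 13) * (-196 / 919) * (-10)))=17693507/75199320 = 0.24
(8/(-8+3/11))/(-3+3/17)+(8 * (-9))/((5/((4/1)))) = -1717/30 = -57.23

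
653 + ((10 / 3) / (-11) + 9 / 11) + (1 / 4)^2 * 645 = 366341/528 = 693.83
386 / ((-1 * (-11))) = 386/11 = 35.09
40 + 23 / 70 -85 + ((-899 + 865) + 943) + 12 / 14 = 60563/70 = 865.19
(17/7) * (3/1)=7.29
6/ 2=3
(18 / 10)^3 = 729/125 = 5.83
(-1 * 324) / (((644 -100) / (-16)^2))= -2592/17 = -152.47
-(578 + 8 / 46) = -13298/23 = -578.17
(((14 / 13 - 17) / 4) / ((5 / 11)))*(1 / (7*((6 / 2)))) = -0.42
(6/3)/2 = 1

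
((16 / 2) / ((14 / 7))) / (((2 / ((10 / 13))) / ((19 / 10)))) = 38/13 = 2.92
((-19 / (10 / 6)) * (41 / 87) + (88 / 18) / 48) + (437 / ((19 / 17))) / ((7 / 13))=79022021/109620 = 720.87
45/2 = 22.50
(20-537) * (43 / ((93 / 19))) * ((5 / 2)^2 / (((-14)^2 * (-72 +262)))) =-111155/145824 = -0.76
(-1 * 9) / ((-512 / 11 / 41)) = 4059/512 = 7.93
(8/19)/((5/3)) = 24/95 = 0.25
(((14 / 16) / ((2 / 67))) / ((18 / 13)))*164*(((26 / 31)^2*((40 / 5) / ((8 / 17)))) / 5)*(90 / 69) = 718183921/66309 = 10830.87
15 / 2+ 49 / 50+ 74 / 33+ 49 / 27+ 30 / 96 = 1526549/118800 = 12.85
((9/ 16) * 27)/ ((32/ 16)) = 243/32 = 7.59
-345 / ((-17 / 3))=1035/17 = 60.88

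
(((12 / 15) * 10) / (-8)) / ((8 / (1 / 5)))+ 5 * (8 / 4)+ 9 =759/40 = 18.98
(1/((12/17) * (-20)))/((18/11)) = -187/4320 = -0.04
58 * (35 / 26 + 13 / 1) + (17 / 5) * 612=2912.88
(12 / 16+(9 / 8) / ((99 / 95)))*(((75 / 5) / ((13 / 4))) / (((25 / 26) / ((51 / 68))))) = 1449/220 = 6.59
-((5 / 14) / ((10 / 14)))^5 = -1/32 = -0.03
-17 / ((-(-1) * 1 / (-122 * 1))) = 2074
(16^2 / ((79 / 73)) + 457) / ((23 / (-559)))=-30628169/1817 = -16856.45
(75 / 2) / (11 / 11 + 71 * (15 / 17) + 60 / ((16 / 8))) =1275/3184 = 0.40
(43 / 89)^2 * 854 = 1579046/7921 = 199.35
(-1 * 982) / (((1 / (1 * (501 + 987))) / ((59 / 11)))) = -86211744/11 = -7837431.27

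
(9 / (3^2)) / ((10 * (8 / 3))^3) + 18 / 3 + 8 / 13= 44032351/6656000 = 6.62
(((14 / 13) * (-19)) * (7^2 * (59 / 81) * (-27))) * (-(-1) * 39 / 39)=769006/39 = 19718.10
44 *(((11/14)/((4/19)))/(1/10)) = 11495/7 = 1642.14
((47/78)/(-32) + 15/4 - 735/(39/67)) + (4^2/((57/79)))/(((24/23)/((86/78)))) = -527343989/426816 = -1235.53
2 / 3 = 0.67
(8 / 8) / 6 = 0.17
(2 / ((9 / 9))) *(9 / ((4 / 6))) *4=108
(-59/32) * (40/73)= -295/292 = -1.01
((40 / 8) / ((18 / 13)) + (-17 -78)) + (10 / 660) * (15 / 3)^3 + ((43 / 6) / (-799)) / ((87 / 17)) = -89.50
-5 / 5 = -1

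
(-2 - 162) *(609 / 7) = -14268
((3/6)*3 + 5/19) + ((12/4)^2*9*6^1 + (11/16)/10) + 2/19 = 487.94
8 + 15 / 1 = 23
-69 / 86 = -0.80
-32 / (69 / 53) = -1696/69 = -24.58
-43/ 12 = -3.58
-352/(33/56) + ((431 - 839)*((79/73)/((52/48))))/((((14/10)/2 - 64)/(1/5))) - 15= -367065475/600717 = -611.05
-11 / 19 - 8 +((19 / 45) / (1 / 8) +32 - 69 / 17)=330526/14535 = 22.74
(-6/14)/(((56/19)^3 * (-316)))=20577/388462592 = 0.00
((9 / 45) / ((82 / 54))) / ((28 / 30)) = 81/574 = 0.14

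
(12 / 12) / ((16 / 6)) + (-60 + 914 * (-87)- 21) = -636789/8 = -79598.62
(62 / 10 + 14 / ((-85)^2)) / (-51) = -44809/368475 = -0.12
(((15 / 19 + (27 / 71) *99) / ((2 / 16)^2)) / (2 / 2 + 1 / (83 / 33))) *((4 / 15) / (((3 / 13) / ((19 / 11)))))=41157376/11715 = 3513.22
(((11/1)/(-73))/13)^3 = -1331/854670349 = 0.00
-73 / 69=-1.06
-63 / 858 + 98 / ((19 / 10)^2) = 2795219/103246 = 27.07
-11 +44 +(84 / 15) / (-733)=120917/3665 = 32.99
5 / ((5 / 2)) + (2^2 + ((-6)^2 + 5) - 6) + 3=44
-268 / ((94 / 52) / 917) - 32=-6391160/47 = -135982.13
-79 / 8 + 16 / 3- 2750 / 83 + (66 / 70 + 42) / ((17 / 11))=-11719229/1185240 = -9.89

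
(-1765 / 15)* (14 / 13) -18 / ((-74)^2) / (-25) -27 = -410357399/2669550 = -153.72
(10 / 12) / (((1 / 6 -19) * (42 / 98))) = -35/339 = -0.10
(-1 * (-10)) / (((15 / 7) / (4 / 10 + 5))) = 126/5 = 25.20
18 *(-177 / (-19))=3186/19 = 167.68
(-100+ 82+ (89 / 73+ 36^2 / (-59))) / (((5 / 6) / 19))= -19024662/21535 = -883.43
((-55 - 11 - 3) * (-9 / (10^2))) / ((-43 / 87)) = -54027/4300 = -12.56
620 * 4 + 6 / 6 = 2481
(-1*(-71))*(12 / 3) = 284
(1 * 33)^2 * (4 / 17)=4356/17 = 256.24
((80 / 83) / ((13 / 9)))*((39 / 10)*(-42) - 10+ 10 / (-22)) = -1380096/11869 = -116.28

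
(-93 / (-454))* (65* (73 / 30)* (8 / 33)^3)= 3765632/8157699 = 0.46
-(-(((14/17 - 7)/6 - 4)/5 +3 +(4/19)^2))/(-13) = -9623/61370 = -0.16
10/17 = 0.59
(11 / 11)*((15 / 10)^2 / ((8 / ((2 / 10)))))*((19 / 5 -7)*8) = -36/25 = -1.44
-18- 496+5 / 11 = -5649/11 = -513.55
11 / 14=0.79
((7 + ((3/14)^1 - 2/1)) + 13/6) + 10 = 365/21 = 17.38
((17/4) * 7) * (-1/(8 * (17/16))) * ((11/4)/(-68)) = 77/544 = 0.14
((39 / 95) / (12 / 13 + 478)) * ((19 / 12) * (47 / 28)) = 7943/3486560 = 0.00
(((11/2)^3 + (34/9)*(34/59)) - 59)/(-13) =-465377/55224 = -8.43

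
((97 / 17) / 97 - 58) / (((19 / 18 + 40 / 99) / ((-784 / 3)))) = 50967840/4913 = 10374.08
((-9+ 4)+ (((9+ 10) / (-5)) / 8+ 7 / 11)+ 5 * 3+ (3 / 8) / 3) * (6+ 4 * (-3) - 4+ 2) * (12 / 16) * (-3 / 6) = 30.86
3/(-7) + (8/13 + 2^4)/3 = 465/91 = 5.11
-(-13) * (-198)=-2574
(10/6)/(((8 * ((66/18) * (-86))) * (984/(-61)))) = 305/7446912 = 0.00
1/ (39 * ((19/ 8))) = 8/741 = 0.01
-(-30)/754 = 15/377 = 0.04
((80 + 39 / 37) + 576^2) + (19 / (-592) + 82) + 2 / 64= 393015839/1184 = 331939.05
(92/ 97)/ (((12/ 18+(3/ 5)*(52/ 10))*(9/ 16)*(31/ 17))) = 156400/640491 = 0.24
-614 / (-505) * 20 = 2456/101 = 24.32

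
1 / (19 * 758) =1/14402 = 0.00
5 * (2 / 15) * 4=8/3 = 2.67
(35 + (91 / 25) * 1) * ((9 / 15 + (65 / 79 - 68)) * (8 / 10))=-101615472/49375 = -2058.03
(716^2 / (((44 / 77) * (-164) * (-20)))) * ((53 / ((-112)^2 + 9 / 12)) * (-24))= -285293064/10286695 = -27.73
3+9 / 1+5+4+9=30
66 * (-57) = -3762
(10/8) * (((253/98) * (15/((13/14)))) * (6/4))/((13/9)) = 512325/9464 = 54.13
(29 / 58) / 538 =1/1076 = 0.00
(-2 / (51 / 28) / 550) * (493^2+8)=-2268532/4675 = -485.25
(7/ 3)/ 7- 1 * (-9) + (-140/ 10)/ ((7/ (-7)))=70/3 = 23.33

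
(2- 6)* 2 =-8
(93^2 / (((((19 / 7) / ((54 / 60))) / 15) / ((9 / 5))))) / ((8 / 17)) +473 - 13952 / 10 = 163619.33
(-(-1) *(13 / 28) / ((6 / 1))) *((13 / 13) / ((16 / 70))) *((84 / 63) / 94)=65/13536 = 0.00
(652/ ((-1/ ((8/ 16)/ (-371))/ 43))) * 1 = 14018/371 = 37.78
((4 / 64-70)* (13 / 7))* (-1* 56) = 14547/2 = 7273.50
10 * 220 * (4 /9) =977.78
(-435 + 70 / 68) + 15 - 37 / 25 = -357383/850 = -420.45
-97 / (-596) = 97/596 = 0.16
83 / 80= 1.04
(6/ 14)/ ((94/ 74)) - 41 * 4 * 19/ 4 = -256180/329 = -778.66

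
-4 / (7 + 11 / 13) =-26/51 = -0.51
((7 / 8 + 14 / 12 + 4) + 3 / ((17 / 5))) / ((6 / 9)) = 2825/272 = 10.39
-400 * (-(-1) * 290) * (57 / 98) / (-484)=826500/5929 = 139.40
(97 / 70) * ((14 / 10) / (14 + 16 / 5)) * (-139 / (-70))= 0.22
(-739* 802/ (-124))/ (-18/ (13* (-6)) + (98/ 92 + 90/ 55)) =1629.98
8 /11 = 0.73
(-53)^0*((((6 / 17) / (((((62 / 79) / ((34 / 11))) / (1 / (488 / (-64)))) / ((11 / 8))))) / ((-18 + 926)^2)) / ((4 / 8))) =-237/389765356 = 0.00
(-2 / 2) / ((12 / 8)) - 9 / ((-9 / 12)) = 34/3 = 11.33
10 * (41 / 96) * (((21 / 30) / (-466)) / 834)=-287/37309824 = 0.00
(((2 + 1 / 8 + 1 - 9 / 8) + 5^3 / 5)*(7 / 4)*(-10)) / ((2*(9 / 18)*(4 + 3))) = -67.50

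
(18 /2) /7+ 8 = 65/7 = 9.29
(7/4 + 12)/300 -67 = -16069/240 = -66.95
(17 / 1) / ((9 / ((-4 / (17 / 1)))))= -4/9 = -0.44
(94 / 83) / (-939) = -94/77937 = 0.00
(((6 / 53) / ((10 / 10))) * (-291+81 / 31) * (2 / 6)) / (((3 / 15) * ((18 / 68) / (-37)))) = 37488400/4929 = 7605.68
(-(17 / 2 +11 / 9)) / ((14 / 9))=-25/4 = -6.25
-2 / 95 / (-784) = 1/37240 = 0.00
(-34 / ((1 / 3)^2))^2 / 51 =1836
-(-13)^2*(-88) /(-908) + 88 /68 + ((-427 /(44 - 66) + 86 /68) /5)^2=399179912/198449075 = 2.01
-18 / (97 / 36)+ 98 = 8858/97 = 91.32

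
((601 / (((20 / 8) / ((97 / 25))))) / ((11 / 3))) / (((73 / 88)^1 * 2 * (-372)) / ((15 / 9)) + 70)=-349782/412925 = -0.85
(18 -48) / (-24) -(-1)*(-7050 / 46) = -13985/92 = -152.01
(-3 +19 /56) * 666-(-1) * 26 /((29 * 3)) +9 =-1762.74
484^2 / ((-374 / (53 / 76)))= -141086/323 = -436.80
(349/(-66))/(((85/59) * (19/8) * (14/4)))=-164728/373065 = -0.44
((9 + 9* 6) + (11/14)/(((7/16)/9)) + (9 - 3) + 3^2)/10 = 2307/245 = 9.42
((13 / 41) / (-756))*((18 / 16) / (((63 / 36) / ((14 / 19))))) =-13/65436 = 0.00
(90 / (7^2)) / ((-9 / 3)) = -30/49 = -0.61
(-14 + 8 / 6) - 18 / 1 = -92/3 = -30.67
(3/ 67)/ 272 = 3/18224 = 0.00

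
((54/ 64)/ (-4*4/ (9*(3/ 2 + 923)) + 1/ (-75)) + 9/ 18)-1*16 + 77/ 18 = -121607579/1827936 = -66.53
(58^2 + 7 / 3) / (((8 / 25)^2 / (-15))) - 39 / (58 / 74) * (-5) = -914760115/1856 = -492866.44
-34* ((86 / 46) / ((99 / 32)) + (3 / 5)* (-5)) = 185470/2277 = 81.45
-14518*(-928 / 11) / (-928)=-14518/11 = -1319.82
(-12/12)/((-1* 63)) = 1/63 = 0.02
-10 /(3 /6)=-20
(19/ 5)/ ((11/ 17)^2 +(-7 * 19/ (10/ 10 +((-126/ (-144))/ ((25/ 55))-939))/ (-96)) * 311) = -352456308/3858785 = -91.34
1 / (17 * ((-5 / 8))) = -8/85 = -0.09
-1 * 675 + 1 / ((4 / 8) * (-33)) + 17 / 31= -690026/1023 = -674.51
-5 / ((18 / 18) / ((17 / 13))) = -85/13 = -6.54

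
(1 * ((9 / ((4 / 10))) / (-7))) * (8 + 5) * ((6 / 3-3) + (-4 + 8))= -1755/14 = -125.36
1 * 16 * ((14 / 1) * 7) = 1568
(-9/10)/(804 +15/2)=-3/2705 = 0.00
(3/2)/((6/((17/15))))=17/60 = 0.28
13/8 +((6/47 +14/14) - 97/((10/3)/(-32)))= 1755831/1880 = 933.95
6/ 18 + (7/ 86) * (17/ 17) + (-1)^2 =365/258 = 1.41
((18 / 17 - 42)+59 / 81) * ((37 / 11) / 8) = -2048801/121176 = -16.91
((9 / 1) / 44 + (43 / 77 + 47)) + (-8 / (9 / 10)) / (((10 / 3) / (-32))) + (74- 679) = -436039/924 = -471.90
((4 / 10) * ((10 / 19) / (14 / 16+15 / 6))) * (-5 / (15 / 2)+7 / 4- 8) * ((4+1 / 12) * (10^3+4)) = -8166536/4617 = -1768.80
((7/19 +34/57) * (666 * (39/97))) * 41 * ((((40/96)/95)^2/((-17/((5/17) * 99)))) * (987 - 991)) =536904225/384556694 = 1.40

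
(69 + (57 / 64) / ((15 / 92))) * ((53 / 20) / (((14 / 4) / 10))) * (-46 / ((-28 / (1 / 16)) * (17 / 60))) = 3112107/15232 = 204.31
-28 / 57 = -0.49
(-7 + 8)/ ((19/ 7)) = 7/19 = 0.37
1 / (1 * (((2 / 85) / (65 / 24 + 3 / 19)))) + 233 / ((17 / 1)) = 2101111/15504 = 135.52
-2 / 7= -0.29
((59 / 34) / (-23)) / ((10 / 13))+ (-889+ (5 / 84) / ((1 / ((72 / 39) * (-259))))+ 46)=-88602751/101660 = -871.56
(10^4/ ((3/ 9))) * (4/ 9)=40000/3 = 13333.33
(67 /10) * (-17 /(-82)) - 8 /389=436511/318980 = 1.37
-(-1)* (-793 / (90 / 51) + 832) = 11479/30 = 382.63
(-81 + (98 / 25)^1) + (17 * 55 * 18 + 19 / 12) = 5026351/300 = 16754.50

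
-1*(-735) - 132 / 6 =713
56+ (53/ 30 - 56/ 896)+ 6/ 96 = 1733/30 = 57.77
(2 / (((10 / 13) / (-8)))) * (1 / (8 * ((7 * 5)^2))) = -13/6125 = 0.00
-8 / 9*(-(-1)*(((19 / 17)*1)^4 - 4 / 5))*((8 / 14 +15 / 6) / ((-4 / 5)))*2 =27306806/5261823 = 5.19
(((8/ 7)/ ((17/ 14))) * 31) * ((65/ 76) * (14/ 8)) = 14105/323 = 43.67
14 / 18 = 0.78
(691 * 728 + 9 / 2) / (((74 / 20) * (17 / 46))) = 231404150/629 = 367892.13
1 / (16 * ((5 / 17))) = 17/80 = 0.21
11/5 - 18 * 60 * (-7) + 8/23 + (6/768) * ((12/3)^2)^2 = 869923/115 = 7564.55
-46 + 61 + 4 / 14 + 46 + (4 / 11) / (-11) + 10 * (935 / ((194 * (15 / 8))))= 21432931/246477 = 86.96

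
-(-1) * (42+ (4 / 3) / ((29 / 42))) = 1274/29 = 43.93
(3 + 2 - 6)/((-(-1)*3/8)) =-2.67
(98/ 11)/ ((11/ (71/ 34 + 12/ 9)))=17101/6171 = 2.77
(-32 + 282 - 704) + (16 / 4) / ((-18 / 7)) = -455.56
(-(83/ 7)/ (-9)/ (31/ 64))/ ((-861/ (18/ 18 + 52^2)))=-14368960/1681533 = -8.55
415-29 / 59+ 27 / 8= 197241/472 = 417.88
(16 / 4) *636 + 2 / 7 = 17810/7 = 2544.29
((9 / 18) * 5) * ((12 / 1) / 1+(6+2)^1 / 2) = 40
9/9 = 1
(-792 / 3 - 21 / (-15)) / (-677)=1313/3385 = 0.39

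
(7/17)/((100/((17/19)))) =7/1900 = 0.00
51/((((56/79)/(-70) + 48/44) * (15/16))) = 50.33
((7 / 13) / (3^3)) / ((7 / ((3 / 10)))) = 1/1170 = 0.00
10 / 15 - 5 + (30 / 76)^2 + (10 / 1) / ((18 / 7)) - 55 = -718531/12996 = -55.29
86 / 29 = 2.97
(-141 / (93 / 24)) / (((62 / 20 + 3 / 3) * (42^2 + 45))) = -3760/766413 = 0.00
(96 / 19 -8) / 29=-56/551 = -0.10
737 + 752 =1489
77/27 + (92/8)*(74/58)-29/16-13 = 33973/12528 = 2.71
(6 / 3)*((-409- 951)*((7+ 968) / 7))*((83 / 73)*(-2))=440232000/511 = 861510.76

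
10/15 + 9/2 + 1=37/6 = 6.17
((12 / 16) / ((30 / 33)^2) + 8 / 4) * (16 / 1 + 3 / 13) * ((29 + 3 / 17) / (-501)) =-7607183/2768025 = -2.75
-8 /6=-4/3 = -1.33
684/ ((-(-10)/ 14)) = 957.60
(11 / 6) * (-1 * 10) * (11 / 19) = -605/57 = -10.61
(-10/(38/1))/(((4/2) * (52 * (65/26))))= -1/988 = 0.00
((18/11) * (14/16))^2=3969/1936 = 2.05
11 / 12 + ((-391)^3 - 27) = -717317965/12 = -59776497.08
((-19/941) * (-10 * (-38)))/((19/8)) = -3040/941 = -3.23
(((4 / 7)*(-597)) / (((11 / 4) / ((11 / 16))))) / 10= -597/70 = -8.53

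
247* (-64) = -15808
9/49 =0.18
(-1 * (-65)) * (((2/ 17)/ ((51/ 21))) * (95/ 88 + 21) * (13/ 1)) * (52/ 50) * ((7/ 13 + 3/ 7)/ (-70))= -656734/50575 = -12.99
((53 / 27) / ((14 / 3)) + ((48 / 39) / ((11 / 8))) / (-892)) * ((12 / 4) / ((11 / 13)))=1686085/1133286 = 1.49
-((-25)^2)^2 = -390625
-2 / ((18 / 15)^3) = -125/108 = -1.16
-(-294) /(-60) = -49/10 = -4.90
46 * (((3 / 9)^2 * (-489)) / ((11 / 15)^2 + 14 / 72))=-2249400/659 = -3413.35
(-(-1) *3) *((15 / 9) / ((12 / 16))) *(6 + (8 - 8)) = 40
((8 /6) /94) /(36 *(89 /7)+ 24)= 7/237726 = 0.00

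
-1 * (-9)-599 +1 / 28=-589.96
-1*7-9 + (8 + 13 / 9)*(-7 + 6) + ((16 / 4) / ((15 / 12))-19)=-1856/45 = -41.24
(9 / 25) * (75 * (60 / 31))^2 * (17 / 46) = 61965000/22103 = 2803.47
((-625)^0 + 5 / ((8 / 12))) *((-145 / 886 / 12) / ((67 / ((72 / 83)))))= -7395/4927046 = 0.00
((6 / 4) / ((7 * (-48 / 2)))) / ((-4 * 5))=1/2240 = 0.00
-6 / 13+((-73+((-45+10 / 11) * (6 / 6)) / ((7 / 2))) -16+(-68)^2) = 4526463/1001 = 4521.94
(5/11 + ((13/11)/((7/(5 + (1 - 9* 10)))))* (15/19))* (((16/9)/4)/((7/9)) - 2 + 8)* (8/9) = -826160/13167 = -62.74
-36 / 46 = -18/23 = -0.78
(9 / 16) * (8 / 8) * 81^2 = 59049/16 = 3690.56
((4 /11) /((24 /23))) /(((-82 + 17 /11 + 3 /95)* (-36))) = 95/789264 = 0.00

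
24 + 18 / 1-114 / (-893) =1980/47 = 42.13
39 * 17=663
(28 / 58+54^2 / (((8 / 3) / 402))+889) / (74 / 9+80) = 57482181/11513 = 4992.81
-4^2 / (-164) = 0.10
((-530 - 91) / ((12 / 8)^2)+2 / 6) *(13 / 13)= -827/3 = -275.67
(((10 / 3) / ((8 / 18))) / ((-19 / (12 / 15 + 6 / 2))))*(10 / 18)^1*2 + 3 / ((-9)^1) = -2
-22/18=-11/9 = -1.22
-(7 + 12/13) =-7.92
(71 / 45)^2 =5041/2025 = 2.49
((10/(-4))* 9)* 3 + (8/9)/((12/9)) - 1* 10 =-76.83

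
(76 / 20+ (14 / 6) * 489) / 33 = 1908/55 = 34.69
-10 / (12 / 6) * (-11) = 55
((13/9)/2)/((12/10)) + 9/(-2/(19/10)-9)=-6053/20628 = -0.29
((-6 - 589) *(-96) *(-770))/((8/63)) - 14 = -346361414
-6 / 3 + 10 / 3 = 4/3 = 1.33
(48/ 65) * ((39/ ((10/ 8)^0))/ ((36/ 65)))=52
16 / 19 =0.84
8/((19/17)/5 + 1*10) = 0.78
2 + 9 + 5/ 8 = 93/8 = 11.62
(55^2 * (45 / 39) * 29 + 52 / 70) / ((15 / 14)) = 92111926/975 = 94473.77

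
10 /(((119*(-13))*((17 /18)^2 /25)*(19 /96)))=-7776000/8494577 = -0.92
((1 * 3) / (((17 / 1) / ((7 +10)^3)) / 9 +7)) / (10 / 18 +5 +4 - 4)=70227/910400 = 0.08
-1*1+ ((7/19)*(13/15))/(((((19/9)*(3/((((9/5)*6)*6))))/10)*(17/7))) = 382091/30685 = 12.45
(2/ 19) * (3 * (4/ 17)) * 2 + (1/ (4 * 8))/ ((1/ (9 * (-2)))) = -2139/5168 = -0.41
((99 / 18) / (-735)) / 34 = -11/49980 = 0.00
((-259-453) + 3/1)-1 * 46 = -755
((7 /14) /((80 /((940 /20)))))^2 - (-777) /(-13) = -19862483/332800 = -59.68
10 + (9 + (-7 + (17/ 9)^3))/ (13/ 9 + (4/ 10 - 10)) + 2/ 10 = 1356802/148635 = 9.13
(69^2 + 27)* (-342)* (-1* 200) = 327499200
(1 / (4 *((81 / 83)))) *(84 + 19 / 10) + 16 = 123137/3240 = 38.01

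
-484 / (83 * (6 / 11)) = -2662/249 = -10.69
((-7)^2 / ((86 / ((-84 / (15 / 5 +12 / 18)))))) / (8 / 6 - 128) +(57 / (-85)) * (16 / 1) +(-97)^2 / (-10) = -726866231/763895 = -951.53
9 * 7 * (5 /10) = 63/2 = 31.50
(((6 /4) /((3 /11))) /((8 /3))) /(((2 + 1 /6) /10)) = 495/52 = 9.52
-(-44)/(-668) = -11/167 = -0.07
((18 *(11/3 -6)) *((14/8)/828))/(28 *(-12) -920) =49/693312 = 0.00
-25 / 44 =-0.57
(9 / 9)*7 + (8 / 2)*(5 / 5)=11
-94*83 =-7802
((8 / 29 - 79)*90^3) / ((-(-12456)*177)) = -7705125/296003 = -26.03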